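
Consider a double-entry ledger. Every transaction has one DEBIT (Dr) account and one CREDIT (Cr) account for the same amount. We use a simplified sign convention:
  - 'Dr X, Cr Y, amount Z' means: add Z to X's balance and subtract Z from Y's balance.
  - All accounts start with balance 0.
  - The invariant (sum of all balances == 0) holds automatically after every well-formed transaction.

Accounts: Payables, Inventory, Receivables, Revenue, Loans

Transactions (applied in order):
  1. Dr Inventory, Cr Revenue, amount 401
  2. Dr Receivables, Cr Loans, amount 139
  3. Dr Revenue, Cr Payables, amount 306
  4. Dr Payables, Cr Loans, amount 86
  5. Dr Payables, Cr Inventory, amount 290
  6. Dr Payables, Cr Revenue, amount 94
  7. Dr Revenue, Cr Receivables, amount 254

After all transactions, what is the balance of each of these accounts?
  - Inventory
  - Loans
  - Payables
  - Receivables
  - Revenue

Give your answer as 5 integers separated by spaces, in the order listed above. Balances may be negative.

After txn 1 (Dr Inventory, Cr Revenue, amount 401): Inventory=401 Revenue=-401
After txn 2 (Dr Receivables, Cr Loans, amount 139): Inventory=401 Loans=-139 Receivables=139 Revenue=-401
After txn 3 (Dr Revenue, Cr Payables, amount 306): Inventory=401 Loans=-139 Payables=-306 Receivables=139 Revenue=-95
After txn 4 (Dr Payables, Cr Loans, amount 86): Inventory=401 Loans=-225 Payables=-220 Receivables=139 Revenue=-95
After txn 5 (Dr Payables, Cr Inventory, amount 290): Inventory=111 Loans=-225 Payables=70 Receivables=139 Revenue=-95
After txn 6 (Dr Payables, Cr Revenue, amount 94): Inventory=111 Loans=-225 Payables=164 Receivables=139 Revenue=-189
After txn 7 (Dr Revenue, Cr Receivables, amount 254): Inventory=111 Loans=-225 Payables=164 Receivables=-115 Revenue=65

Answer: 111 -225 164 -115 65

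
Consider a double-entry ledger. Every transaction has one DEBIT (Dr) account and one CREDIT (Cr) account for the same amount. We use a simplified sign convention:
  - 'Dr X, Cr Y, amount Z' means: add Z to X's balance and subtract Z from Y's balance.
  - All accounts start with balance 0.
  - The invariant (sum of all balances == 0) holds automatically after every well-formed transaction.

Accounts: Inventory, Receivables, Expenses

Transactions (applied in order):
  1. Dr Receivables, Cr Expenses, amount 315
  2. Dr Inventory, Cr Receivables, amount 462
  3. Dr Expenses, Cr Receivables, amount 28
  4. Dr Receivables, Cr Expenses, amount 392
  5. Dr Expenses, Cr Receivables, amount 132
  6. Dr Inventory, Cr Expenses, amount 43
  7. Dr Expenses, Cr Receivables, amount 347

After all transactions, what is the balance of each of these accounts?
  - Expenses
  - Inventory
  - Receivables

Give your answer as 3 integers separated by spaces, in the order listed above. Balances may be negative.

After txn 1 (Dr Receivables, Cr Expenses, amount 315): Expenses=-315 Receivables=315
After txn 2 (Dr Inventory, Cr Receivables, amount 462): Expenses=-315 Inventory=462 Receivables=-147
After txn 3 (Dr Expenses, Cr Receivables, amount 28): Expenses=-287 Inventory=462 Receivables=-175
After txn 4 (Dr Receivables, Cr Expenses, amount 392): Expenses=-679 Inventory=462 Receivables=217
After txn 5 (Dr Expenses, Cr Receivables, amount 132): Expenses=-547 Inventory=462 Receivables=85
After txn 6 (Dr Inventory, Cr Expenses, amount 43): Expenses=-590 Inventory=505 Receivables=85
After txn 7 (Dr Expenses, Cr Receivables, amount 347): Expenses=-243 Inventory=505 Receivables=-262

Answer: -243 505 -262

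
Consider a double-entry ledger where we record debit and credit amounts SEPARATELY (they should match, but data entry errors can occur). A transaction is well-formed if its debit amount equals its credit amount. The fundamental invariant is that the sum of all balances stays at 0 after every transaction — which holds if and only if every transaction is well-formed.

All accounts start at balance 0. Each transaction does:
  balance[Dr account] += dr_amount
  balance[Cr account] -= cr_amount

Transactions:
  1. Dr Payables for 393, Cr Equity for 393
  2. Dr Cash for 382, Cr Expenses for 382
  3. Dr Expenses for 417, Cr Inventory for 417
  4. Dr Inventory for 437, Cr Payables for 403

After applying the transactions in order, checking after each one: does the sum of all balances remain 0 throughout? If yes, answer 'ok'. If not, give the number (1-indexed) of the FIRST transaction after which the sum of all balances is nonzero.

After txn 1: dr=393 cr=393 sum_balances=0
After txn 2: dr=382 cr=382 sum_balances=0
After txn 3: dr=417 cr=417 sum_balances=0
After txn 4: dr=437 cr=403 sum_balances=34

Answer: 4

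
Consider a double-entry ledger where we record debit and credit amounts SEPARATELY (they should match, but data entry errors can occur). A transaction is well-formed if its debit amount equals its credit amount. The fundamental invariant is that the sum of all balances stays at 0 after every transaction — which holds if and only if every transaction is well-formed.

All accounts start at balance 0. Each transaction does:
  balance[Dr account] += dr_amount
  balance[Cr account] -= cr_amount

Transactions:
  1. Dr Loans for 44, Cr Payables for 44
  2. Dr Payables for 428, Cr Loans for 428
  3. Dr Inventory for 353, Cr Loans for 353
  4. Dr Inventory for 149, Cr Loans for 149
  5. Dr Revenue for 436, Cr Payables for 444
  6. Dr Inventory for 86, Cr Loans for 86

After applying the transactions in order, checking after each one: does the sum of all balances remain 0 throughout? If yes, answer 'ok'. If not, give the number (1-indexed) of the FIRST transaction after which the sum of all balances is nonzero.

Answer: 5

Derivation:
After txn 1: dr=44 cr=44 sum_balances=0
After txn 2: dr=428 cr=428 sum_balances=0
After txn 3: dr=353 cr=353 sum_balances=0
After txn 4: dr=149 cr=149 sum_balances=0
After txn 5: dr=436 cr=444 sum_balances=-8
After txn 6: dr=86 cr=86 sum_balances=-8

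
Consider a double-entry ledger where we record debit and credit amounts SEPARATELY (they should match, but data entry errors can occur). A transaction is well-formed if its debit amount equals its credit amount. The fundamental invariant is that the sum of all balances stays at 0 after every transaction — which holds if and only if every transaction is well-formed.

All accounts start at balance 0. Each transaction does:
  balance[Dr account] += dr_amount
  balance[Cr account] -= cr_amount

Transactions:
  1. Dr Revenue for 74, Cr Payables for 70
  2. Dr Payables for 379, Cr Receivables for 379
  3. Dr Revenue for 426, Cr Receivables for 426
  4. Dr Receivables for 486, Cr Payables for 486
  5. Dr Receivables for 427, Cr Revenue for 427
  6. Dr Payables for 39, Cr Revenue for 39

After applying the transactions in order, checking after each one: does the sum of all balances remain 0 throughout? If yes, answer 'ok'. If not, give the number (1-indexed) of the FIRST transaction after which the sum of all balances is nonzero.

After txn 1: dr=74 cr=70 sum_balances=4
After txn 2: dr=379 cr=379 sum_balances=4
After txn 3: dr=426 cr=426 sum_balances=4
After txn 4: dr=486 cr=486 sum_balances=4
After txn 5: dr=427 cr=427 sum_balances=4
After txn 6: dr=39 cr=39 sum_balances=4

Answer: 1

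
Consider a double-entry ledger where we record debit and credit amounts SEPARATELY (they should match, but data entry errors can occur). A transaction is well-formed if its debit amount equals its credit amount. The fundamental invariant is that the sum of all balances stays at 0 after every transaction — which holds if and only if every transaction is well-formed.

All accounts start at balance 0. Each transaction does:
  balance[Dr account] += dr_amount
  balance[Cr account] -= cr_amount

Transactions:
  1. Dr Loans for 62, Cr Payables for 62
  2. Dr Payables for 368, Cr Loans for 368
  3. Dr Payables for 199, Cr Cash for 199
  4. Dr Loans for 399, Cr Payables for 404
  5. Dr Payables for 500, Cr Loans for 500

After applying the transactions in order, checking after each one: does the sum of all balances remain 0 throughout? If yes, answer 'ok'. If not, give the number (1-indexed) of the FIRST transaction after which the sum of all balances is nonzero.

After txn 1: dr=62 cr=62 sum_balances=0
After txn 2: dr=368 cr=368 sum_balances=0
After txn 3: dr=199 cr=199 sum_balances=0
After txn 4: dr=399 cr=404 sum_balances=-5
After txn 5: dr=500 cr=500 sum_balances=-5

Answer: 4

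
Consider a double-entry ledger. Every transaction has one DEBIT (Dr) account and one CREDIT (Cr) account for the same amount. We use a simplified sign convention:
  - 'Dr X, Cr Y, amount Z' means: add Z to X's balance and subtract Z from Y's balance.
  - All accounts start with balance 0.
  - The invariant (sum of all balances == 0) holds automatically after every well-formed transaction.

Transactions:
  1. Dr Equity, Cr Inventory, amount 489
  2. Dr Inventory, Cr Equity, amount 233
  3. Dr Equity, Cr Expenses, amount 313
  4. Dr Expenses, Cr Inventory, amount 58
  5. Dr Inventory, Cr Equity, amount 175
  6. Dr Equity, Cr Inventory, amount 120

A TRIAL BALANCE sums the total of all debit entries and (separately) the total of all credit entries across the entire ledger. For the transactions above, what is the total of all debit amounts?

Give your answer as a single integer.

Txn 1: debit+=489
Txn 2: debit+=233
Txn 3: debit+=313
Txn 4: debit+=58
Txn 5: debit+=175
Txn 6: debit+=120
Total debits = 1388

Answer: 1388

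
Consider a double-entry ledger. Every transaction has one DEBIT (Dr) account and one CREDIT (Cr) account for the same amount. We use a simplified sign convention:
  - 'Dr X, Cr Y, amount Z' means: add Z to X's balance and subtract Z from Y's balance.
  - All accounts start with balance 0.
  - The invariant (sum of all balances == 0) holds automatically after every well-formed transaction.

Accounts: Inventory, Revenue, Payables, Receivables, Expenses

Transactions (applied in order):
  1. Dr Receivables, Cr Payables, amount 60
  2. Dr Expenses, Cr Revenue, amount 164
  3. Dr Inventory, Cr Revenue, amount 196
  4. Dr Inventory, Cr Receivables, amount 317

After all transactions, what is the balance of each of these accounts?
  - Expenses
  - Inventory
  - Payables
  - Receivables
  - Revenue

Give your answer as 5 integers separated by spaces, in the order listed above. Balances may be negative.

After txn 1 (Dr Receivables, Cr Payables, amount 60): Payables=-60 Receivables=60
After txn 2 (Dr Expenses, Cr Revenue, amount 164): Expenses=164 Payables=-60 Receivables=60 Revenue=-164
After txn 3 (Dr Inventory, Cr Revenue, amount 196): Expenses=164 Inventory=196 Payables=-60 Receivables=60 Revenue=-360
After txn 4 (Dr Inventory, Cr Receivables, amount 317): Expenses=164 Inventory=513 Payables=-60 Receivables=-257 Revenue=-360

Answer: 164 513 -60 -257 -360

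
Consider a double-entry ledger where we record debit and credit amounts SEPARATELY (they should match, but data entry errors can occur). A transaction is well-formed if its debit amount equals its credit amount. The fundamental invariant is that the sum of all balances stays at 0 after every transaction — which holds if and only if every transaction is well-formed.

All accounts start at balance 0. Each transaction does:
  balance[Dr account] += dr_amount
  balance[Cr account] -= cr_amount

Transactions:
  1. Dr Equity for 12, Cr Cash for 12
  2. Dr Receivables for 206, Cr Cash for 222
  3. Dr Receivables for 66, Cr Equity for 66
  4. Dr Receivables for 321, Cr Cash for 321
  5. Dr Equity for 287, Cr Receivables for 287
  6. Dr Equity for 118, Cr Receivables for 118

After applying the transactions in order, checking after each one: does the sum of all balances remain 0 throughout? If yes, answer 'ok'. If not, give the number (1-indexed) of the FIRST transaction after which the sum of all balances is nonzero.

After txn 1: dr=12 cr=12 sum_balances=0
After txn 2: dr=206 cr=222 sum_balances=-16
After txn 3: dr=66 cr=66 sum_balances=-16
After txn 4: dr=321 cr=321 sum_balances=-16
After txn 5: dr=287 cr=287 sum_balances=-16
After txn 6: dr=118 cr=118 sum_balances=-16

Answer: 2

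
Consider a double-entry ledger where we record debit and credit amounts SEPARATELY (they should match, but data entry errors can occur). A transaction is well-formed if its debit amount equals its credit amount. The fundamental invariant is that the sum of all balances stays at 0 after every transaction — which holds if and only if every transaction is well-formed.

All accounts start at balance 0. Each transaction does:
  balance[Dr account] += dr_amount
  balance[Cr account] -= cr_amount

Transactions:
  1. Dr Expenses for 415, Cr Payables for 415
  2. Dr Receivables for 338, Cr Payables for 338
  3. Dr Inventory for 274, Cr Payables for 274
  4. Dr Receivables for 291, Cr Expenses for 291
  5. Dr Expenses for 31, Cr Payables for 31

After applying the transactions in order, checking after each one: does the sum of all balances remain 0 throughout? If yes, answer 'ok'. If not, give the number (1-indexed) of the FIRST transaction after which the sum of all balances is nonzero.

Answer: ok

Derivation:
After txn 1: dr=415 cr=415 sum_balances=0
After txn 2: dr=338 cr=338 sum_balances=0
After txn 3: dr=274 cr=274 sum_balances=0
After txn 4: dr=291 cr=291 sum_balances=0
After txn 5: dr=31 cr=31 sum_balances=0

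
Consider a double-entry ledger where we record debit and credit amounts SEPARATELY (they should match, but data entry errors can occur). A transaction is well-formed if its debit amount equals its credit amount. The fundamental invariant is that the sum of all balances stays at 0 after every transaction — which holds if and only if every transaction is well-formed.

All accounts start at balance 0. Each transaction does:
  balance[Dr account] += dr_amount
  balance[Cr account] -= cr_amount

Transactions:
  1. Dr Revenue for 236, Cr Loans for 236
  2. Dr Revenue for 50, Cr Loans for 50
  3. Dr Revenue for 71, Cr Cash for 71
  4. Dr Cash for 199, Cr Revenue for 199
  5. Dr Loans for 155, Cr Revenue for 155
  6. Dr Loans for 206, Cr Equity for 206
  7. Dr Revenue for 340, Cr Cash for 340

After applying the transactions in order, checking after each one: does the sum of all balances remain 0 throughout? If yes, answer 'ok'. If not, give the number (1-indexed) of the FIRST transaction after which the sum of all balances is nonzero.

After txn 1: dr=236 cr=236 sum_balances=0
After txn 2: dr=50 cr=50 sum_balances=0
After txn 3: dr=71 cr=71 sum_balances=0
After txn 4: dr=199 cr=199 sum_balances=0
After txn 5: dr=155 cr=155 sum_balances=0
After txn 6: dr=206 cr=206 sum_balances=0
After txn 7: dr=340 cr=340 sum_balances=0

Answer: ok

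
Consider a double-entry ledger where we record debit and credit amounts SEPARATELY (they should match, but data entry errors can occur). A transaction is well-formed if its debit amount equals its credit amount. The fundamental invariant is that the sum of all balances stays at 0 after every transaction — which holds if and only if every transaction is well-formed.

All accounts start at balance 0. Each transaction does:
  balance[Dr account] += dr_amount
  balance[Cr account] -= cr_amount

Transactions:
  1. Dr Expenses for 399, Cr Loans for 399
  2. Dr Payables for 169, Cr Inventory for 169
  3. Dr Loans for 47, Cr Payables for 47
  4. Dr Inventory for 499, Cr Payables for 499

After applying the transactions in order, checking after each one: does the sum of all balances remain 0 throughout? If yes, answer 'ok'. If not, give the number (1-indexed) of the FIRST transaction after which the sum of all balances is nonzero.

After txn 1: dr=399 cr=399 sum_balances=0
After txn 2: dr=169 cr=169 sum_balances=0
After txn 3: dr=47 cr=47 sum_balances=0
After txn 4: dr=499 cr=499 sum_balances=0

Answer: ok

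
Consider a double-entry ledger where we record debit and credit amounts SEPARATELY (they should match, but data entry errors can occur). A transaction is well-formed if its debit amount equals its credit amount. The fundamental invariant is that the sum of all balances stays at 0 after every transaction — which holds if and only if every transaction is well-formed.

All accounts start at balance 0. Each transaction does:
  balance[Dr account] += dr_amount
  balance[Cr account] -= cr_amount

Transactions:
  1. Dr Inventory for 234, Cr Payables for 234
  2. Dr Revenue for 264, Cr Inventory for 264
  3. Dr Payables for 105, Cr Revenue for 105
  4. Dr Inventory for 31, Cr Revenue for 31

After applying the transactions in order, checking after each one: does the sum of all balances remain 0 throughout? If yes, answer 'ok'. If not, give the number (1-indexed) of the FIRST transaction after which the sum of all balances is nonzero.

After txn 1: dr=234 cr=234 sum_balances=0
After txn 2: dr=264 cr=264 sum_balances=0
After txn 3: dr=105 cr=105 sum_balances=0
After txn 4: dr=31 cr=31 sum_balances=0

Answer: ok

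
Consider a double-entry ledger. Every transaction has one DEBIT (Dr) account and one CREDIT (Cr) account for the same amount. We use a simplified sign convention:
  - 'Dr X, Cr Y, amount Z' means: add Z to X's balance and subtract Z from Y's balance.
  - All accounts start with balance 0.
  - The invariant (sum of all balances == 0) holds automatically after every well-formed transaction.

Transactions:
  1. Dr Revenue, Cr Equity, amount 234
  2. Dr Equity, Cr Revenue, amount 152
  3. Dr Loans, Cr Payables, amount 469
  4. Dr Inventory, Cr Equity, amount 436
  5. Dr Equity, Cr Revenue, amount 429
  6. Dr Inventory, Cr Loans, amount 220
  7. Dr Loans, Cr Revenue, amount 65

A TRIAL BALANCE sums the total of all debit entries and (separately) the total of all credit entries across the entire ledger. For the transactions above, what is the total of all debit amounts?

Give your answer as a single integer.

Answer: 2005

Derivation:
Txn 1: debit+=234
Txn 2: debit+=152
Txn 3: debit+=469
Txn 4: debit+=436
Txn 5: debit+=429
Txn 6: debit+=220
Txn 7: debit+=65
Total debits = 2005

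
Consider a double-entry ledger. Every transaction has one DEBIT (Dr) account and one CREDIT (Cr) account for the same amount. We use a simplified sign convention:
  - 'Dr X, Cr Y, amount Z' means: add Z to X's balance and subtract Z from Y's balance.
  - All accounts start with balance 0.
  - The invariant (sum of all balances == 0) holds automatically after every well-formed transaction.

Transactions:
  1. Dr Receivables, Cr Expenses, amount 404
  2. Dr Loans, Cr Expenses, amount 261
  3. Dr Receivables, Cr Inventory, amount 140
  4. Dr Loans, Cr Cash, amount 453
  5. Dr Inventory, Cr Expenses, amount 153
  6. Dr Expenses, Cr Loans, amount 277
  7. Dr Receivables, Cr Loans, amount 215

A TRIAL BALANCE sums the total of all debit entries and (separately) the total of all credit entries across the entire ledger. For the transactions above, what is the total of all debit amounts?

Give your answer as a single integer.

Answer: 1903

Derivation:
Txn 1: debit+=404
Txn 2: debit+=261
Txn 3: debit+=140
Txn 4: debit+=453
Txn 5: debit+=153
Txn 6: debit+=277
Txn 7: debit+=215
Total debits = 1903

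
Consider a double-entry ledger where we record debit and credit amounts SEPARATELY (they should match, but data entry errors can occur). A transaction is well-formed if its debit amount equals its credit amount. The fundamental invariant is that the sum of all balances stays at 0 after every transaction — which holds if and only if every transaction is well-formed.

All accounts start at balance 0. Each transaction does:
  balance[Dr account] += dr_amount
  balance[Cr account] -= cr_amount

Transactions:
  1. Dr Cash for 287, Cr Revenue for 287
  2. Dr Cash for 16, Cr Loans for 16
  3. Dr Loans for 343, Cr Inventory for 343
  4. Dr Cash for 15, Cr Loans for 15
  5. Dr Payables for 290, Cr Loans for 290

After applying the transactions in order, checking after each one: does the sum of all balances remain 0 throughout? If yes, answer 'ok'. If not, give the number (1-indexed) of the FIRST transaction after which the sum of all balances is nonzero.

After txn 1: dr=287 cr=287 sum_balances=0
After txn 2: dr=16 cr=16 sum_balances=0
After txn 3: dr=343 cr=343 sum_balances=0
After txn 4: dr=15 cr=15 sum_balances=0
After txn 5: dr=290 cr=290 sum_balances=0

Answer: ok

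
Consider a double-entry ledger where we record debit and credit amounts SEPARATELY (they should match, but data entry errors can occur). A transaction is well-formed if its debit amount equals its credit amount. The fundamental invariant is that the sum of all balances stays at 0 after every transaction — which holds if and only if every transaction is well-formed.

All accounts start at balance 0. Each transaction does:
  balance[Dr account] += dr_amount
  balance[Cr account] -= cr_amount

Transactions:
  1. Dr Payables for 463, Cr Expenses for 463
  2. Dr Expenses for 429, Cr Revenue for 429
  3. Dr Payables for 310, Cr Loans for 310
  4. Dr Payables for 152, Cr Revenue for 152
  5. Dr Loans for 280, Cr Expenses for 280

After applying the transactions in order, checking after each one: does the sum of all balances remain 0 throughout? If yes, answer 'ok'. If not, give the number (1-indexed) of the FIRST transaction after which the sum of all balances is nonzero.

Answer: ok

Derivation:
After txn 1: dr=463 cr=463 sum_balances=0
After txn 2: dr=429 cr=429 sum_balances=0
After txn 3: dr=310 cr=310 sum_balances=0
After txn 4: dr=152 cr=152 sum_balances=0
After txn 5: dr=280 cr=280 sum_balances=0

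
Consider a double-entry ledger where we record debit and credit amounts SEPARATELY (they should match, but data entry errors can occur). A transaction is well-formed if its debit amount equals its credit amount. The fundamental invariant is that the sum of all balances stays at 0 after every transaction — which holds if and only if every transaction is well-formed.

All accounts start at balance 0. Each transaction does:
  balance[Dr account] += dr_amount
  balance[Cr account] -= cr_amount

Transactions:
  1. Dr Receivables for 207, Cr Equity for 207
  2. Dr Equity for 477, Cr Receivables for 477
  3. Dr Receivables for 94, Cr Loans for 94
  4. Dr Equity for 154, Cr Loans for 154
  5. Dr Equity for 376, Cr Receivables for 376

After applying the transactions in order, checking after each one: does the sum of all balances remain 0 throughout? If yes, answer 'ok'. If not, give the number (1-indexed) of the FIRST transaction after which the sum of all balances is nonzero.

Answer: ok

Derivation:
After txn 1: dr=207 cr=207 sum_balances=0
After txn 2: dr=477 cr=477 sum_balances=0
After txn 3: dr=94 cr=94 sum_balances=0
After txn 4: dr=154 cr=154 sum_balances=0
After txn 5: dr=376 cr=376 sum_balances=0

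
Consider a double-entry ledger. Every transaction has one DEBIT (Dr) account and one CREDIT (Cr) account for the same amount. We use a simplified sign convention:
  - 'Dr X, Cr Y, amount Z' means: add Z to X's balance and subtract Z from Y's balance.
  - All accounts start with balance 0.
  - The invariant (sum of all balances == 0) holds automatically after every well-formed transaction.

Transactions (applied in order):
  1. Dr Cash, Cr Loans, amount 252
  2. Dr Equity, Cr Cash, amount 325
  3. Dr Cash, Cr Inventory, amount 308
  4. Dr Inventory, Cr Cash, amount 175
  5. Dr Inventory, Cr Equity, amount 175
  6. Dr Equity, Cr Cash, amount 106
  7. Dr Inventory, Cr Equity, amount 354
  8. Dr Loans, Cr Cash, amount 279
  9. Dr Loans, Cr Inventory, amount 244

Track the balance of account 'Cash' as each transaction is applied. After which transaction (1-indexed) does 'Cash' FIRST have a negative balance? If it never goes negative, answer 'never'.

After txn 1: Cash=252
After txn 2: Cash=-73

Answer: 2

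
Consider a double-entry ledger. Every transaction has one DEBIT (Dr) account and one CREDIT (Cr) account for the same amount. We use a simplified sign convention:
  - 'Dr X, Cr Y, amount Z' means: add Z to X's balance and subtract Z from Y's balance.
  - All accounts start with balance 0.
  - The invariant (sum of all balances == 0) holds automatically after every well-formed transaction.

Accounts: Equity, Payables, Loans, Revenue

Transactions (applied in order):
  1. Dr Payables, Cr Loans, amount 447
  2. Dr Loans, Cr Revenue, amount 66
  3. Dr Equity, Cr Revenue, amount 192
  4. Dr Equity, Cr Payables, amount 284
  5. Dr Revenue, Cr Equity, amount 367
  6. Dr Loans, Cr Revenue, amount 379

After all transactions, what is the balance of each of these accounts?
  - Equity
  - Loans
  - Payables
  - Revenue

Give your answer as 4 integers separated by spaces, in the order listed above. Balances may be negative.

Answer: 109 -2 163 -270

Derivation:
After txn 1 (Dr Payables, Cr Loans, amount 447): Loans=-447 Payables=447
After txn 2 (Dr Loans, Cr Revenue, amount 66): Loans=-381 Payables=447 Revenue=-66
After txn 3 (Dr Equity, Cr Revenue, amount 192): Equity=192 Loans=-381 Payables=447 Revenue=-258
After txn 4 (Dr Equity, Cr Payables, amount 284): Equity=476 Loans=-381 Payables=163 Revenue=-258
After txn 5 (Dr Revenue, Cr Equity, amount 367): Equity=109 Loans=-381 Payables=163 Revenue=109
After txn 6 (Dr Loans, Cr Revenue, amount 379): Equity=109 Loans=-2 Payables=163 Revenue=-270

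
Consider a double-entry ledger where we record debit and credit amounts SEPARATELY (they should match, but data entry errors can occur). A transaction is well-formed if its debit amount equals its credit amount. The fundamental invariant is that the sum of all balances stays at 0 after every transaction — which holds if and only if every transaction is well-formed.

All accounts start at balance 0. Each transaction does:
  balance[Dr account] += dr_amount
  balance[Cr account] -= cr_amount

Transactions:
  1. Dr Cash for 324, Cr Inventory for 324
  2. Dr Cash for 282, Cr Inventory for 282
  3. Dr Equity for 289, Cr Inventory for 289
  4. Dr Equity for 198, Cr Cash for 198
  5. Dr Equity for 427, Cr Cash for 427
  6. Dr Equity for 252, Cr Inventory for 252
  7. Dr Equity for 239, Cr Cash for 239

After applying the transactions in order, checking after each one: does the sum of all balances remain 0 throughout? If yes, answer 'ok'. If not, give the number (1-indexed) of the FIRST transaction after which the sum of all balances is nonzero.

Answer: ok

Derivation:
After txn 1: dr=324 cr=324 sum_balances=0
After txn 2: dr=282 cr=282 sum_balances=0
After txn 3: dr=289 cr=289 sum_balances=0
After txn 4: dr=198 cr=198 sum_balances=0
After txn 5: dr=427 cr=427 sum_balances=0
After txn 6: dr=252 cr=252 sum_balances=0
After txn 7: dr=239 cr=239 sum_balances=0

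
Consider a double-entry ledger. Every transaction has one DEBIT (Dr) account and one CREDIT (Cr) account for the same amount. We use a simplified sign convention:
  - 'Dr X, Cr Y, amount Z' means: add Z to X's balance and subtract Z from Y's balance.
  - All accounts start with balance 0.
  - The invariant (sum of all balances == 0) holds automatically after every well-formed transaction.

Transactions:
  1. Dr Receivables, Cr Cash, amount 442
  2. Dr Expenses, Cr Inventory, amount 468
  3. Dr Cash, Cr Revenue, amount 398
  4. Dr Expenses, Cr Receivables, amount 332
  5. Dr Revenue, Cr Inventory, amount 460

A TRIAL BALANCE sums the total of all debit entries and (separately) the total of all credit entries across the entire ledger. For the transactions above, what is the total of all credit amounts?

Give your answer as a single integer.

Txn 1: credit+=442
Txn 2: credit+=468
Txn 3: credit+=398
Txn 4: credit+=332
Txn 5: credit+=460
Total credits = 2100

Answer: 2100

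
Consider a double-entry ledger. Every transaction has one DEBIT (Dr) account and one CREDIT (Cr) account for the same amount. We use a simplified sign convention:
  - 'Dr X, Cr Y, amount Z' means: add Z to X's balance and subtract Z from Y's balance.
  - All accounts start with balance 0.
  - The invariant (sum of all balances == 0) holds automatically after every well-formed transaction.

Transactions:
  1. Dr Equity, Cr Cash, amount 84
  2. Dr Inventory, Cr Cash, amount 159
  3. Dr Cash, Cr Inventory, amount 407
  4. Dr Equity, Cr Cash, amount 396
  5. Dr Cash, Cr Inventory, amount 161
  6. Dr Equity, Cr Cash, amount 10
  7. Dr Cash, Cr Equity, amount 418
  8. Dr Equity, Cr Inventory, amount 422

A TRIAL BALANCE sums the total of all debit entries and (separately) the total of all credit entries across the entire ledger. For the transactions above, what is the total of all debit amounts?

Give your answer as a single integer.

Answer: 2057

Derivation:
Txn 1: debit+=84
Txn 2: debit+=159
Txn 3: debit+=407
Txn 4: debit+=396
Txn 5: debit+=161
Txn 6: debit+=10
Txn 7: debit+=418
Txn 8: debit+=422
Total debits = 2057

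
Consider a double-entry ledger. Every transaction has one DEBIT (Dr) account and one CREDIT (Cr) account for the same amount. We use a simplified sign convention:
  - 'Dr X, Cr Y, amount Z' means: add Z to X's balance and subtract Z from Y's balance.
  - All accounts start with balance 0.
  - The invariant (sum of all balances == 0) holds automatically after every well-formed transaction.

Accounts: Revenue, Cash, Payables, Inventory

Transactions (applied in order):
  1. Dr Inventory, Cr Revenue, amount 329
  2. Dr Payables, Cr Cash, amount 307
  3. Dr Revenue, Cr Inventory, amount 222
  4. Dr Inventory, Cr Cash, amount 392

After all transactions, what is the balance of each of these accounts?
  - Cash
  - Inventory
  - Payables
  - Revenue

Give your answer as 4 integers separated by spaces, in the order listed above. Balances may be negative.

Answer: -699 499 307 -107

Derivation:
After txn 1 (Dr Inventory, Cr Revenue, amount 329): Inventory=329 Revenue=-329
After txn 2 (Dr Payables, Cr Cash, amount 307): Cash=-307 Inventory=329 Payables=307 Revenue=-329
After txn 3 (Dr Revenue, Cr Inventory, amount 222): Cash=-307 Inventory=107 Payables=307 Revenue=-107
After txn 4 (Dr Inventory, Cr Cash, amount 392): Cash=-699 Inventory=499 Payables=307 Revenue=-107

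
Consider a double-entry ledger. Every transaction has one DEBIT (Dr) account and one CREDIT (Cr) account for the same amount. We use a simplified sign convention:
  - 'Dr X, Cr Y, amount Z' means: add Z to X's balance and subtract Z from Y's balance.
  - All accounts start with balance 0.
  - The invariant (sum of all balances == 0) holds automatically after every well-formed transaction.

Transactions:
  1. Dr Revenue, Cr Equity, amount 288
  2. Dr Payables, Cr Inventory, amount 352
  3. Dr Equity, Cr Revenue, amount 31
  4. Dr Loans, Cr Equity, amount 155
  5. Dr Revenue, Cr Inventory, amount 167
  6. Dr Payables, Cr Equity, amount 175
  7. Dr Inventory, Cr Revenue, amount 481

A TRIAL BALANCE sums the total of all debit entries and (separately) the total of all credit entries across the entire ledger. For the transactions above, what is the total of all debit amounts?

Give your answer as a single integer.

Answer: 1649

Derivation:
Txn 1: debit+=288
Txn 2: debit+=352
Txn 3: debit+=31
Txn 4: debit+=155
Txn 5: debit+=167
Txn 6: debit+=175
Txn 7: debit+=481
Total debits = 1649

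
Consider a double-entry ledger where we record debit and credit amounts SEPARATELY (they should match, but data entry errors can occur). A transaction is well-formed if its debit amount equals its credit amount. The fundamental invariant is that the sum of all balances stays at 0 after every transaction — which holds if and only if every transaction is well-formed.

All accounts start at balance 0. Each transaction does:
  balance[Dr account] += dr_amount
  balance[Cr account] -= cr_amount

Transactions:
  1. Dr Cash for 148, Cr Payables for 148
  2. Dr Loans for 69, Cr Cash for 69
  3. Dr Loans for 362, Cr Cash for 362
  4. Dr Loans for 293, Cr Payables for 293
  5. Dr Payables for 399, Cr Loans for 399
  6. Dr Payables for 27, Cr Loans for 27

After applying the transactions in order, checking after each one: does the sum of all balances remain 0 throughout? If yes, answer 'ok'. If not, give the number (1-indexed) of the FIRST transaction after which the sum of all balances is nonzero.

After txn 1: dr=148 cr=148 sum_balances=0
After txn 2: dr=69 cr=69 sum_balances=0
After txn 3: dr=362 cr=362 sum_balances=0
After txn 4: dr=293 cr=293 sum_balances=0
After txn 5: dr=399 cr=399 sum_balances=0
After txn 6: dr=27 cr=27 sum_balances=0

Answer: ok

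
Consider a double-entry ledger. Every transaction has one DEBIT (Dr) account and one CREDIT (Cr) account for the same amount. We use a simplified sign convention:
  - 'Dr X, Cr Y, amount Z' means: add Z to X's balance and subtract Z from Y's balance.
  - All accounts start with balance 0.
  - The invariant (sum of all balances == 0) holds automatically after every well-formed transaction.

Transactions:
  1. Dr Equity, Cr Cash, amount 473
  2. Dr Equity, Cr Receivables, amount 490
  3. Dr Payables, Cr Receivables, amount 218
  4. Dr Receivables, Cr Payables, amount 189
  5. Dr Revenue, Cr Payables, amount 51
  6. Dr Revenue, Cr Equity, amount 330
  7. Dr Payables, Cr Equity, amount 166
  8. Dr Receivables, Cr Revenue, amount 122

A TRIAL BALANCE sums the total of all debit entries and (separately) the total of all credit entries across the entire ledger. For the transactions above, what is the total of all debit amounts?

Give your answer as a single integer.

Answer: 2039

Derivation:
Txn 1: debit+=473
Txn 2: debit+=490
Txn 3: debit+=218
Txn 4: debit+=189
Txn 5: debit+=51
Txn 6: debit+=330
Txn 7: debit+=166
Txn 8: debit+=122
Total debits = 2039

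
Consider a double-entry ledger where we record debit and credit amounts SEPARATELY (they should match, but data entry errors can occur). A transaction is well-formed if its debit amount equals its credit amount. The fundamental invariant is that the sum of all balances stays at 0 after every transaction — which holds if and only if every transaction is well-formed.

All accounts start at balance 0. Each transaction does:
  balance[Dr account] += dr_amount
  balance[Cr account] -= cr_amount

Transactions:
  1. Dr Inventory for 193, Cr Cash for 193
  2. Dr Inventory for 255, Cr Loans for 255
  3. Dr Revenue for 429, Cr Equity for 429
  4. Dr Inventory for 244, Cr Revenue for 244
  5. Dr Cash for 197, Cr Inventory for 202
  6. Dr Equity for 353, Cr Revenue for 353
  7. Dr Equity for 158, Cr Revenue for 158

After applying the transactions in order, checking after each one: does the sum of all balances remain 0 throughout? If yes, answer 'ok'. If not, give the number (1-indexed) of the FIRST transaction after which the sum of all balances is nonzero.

After txn 1: dr=193 cr=193 sum_balances=0
After txn 2: dr=255 cr=255 sum_balances=0
After txn 3: dr=429 cr=429 sum_balances=0
After txn 4: dr=244 cr=244 sum_balances=0
After txn 5: dr=197 cr=202 sum_balances=-5
After txn 6: dr=353 cr=353 sum_balances=-5
After txn 7: dr=158 cr=158 sum_balances=-5

Answer: 5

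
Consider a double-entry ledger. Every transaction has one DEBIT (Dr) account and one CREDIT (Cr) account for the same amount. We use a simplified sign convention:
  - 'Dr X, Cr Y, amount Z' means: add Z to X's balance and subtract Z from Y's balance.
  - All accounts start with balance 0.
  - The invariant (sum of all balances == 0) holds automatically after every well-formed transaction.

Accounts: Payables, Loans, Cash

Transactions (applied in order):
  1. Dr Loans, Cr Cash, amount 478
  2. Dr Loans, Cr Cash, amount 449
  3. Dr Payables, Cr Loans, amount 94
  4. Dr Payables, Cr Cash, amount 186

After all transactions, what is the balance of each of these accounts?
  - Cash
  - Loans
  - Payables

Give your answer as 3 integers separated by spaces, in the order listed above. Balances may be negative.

Answer: -1113 833 280

Derivation:
After txn 1 (Dr Loans, Cr Cash, amount 478): Cash=-478 Loans=478
After txn 2 (Dr Loans, Cr Cash, amount 449): Cash=-927 Loans=927
After txn 3 (Dr Payables, Cr Loans, amount 94): Cash=-927 Loans=833 Payables=94
After txn 4 (Dr Payables, Cr Cash, amount 186): Cash=-1113 Loans=833 Payables=280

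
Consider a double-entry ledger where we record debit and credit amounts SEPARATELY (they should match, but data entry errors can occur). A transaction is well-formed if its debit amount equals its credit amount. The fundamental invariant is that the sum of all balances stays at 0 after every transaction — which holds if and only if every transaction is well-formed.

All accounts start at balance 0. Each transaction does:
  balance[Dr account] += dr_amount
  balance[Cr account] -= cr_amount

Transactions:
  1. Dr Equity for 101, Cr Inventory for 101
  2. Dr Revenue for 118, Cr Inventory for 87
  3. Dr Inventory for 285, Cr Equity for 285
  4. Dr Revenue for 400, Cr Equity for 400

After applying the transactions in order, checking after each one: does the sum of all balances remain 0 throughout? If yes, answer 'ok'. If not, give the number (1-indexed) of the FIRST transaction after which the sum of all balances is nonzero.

After txn 1: dr=101 cr=101 sum_balances=0
After txn 2: dr=118 cr=87 sum_balances=31
After txn 3: dr=285 cr=285 sum_balances=31
After txn 4: dr=400 cr=400 sum_balances=31

Answer: 2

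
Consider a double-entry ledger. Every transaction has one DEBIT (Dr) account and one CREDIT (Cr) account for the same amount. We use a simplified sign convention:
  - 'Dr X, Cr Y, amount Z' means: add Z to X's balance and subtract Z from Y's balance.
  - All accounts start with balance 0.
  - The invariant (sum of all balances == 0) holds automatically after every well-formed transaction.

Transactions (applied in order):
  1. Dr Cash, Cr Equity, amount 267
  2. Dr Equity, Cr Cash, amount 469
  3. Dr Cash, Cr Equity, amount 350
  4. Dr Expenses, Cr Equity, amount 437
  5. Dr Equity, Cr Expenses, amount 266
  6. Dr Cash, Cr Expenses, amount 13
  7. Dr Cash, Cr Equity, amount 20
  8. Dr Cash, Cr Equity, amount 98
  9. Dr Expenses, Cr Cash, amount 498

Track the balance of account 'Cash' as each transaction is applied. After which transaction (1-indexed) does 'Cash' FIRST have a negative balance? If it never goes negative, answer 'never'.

After txn 1: Cash=267
After txn 2: Cash=-202

Answer: 2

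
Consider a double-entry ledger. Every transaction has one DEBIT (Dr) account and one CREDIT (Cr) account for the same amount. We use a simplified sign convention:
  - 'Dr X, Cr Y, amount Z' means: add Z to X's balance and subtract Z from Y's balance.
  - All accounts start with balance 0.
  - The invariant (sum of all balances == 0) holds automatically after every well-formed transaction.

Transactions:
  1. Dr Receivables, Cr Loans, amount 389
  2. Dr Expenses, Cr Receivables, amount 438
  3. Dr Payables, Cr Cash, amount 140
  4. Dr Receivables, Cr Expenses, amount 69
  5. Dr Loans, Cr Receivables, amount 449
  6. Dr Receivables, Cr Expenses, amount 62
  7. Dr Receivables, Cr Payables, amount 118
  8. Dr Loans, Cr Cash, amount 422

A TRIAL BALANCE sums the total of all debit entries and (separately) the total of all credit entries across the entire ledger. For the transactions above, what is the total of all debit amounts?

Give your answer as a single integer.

Txn 1: debit+=389
Txn 2: debit+=438
Txn 3: debit+=140
Txn 4: debit+=69
Txn 5: debit+=449
Txn 6: debit+=62
Txn 7: debit+=118
Txn 8: debit+=422
Total debits = 2087

Answer: 2087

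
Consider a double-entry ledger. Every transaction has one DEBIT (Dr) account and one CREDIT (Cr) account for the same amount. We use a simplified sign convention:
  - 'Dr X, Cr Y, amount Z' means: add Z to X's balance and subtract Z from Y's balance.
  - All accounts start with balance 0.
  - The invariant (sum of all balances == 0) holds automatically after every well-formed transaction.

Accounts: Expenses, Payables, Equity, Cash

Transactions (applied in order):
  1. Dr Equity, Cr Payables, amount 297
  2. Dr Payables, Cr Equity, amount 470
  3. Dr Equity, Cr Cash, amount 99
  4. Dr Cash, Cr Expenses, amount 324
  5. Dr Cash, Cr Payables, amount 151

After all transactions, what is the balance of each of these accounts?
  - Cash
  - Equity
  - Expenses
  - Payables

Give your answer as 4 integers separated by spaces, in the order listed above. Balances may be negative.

Answer: 376 -74 -324 22

Derivation:
After txn 1 (Dr Equity, Cr Payables, amount 297): Equity=297 Payables=-297
After txn 2 (Dr Payables, Cr Equity, amount 470): Equity=-173 Payables=173
After txn 3 (Dr Equity, Cr Cash, amount 99): Cash=-99 Equity=-74 Payables=173
After txn 4 (Dr Cash, Cr Expenses, amount 324): Cash=225 Equity=-74 Expenses=-324 Payables=173
After txn 5 (Dr Cash, Cr Payables, amount 151): Cash=376 Equity=-74 Expenses=-324 Payables=22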